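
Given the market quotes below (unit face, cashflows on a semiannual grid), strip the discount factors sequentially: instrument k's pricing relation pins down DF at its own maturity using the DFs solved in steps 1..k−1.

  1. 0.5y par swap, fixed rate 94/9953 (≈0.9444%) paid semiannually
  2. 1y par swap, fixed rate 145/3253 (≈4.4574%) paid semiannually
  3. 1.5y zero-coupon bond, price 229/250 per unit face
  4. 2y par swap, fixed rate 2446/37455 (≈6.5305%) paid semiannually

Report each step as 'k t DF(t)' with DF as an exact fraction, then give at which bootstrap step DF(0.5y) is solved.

1 1/2 9953/10000
2 1 1913/2000
3 3/2 229/250
4 2 8777/10000
DF(0.5y) is solved at step 1

step 1 [0.5y] swap r/2=47/9953: DF=(1 − 47/9953·(0))/(1+47/9953) = 9953/10000 ≈ 0.995300
step 2 [1y] swap r/2=145/6506: DF=(1 − 145/6506·(0.995300))/(1+145/6506) = 1913/2000 ≈ 0.956500
step 3 [1.5y] zero: DF = P = 229/250 ≈ 0.916000
step 4 [2y] swap r/2=1223/37455: DF=(1 − 1223/37455·(0.995300+0.956500+0.916000))/(1+1223/37455) = 8777/10000 ≈ 0.877700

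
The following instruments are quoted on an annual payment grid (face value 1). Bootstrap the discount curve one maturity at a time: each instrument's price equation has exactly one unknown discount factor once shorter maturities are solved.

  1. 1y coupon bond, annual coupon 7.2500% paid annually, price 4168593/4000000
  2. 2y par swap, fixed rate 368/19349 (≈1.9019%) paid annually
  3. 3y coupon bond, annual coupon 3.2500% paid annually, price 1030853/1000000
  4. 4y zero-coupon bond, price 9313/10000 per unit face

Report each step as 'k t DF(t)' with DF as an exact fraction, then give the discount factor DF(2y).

step 1 [1y] bond c/1=29/400: DF=(4168593/4000000 − 29/400·(0))/(1+29/400) = 9717/10000 ≈ 0.971700
step 2 [2y] swap r/1=368/19349: DF=(1 − 368/19349·(0.971700))/(1+368/19349) = 602/625 ≈ 0.963200
step 3 [3y] bond c/1=13/400: DF=(1030853/1000000 − 13/400·(0.971700+0.963200))/(1+13/400) = 15/16 ≈ 0.937500
step 4 [4y] zero: DF = P = 9313/10000 ≈ 0.931300

1 1 9717/10000
2 2 602/625
3 3 15/16
4 4 9313/10000
DF(2y) = 602/625 ≈ 0.963200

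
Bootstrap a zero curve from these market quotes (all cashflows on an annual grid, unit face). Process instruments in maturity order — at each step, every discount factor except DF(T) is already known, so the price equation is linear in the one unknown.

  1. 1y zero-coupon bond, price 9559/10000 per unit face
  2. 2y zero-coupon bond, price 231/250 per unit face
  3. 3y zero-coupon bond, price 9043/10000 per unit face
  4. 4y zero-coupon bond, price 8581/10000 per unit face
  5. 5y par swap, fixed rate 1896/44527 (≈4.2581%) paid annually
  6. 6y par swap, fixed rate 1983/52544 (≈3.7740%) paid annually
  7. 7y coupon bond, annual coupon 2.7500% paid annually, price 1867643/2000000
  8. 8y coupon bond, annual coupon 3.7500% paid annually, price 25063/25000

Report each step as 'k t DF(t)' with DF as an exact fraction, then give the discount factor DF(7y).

1 1 9559/10000
2 2 231/250
3 3 9043/10000
4 4 8581/10000
5 5 1013/1250
6 6 8017/10000
7 7 3841/5000
8 8 3743/5000
DF(7y) = 3841/5000 ≈ 0.768200

step 1 [1y] zero: DF = P = 9559/10000 ≈ 0.955900
step 2 [2y] zero: DF = P = 231/250 ≈ 0.924000
step 3 [3y] zero: DF = P = 9043/10000 ≈ 0.904300
step 4 [4y] zero: DF = P = 8581/10000 ≈ 0.858100
step 5 [5y] swap r/1=1896/44527: DF=(1 − 1896/44527·(0.955900+0.924000+0.904300+0.858100))/(1+1896/44527) = 1013/1250 ≈ 0.810400
step 6 [6y] swap r/1=1983/52544: DF=(1 − 1983/52544·(0.955900+0.924000+0.904300+0.858100+0.810400))/(1+1983/52544) = 8017/10000 ≈ 0.801700
step 7 [7y] bond c/1=11/400: DF=(1867643/2000000 − 11/400·(0.955900+0.924000+0.904300+0.858100+0.810400+0.801700))/(1+11/400) = 3841/5000 ≈ 0.768200
step 8 [8y] bond c/1=3/80: DF=(25063/25000 − 3/80·(0.955900+0.924000+0.904300+0.858100+0.810400+0.801700+0.768200))/(1+3/80) = 3743/5000 ≈ 0.748600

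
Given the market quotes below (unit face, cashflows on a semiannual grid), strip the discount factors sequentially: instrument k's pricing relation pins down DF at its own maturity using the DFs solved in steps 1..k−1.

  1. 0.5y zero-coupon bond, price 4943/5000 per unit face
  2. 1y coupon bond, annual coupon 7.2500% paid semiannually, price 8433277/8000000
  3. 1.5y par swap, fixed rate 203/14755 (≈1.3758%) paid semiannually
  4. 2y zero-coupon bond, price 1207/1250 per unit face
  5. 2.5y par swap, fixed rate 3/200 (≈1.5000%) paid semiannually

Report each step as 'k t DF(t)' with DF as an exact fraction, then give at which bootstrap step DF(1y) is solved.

step 1 [0.5y] zero: DF = P = 4943/5000 ≈ 0.988600
step 2 [1y] bond c/2=29/800: DF=(8433277/8000000 − 29/800·(0.988600))/(1+29/800) = 9827/10000 ≈ 0.982700
step 3 [1.5y] swap r/2=203/29510: DF=(1 − 203/29510·(0.988600+0.982700))/(1+203/29510) = 9797/10000 ≈ 0.979700
step 4 [2y] zero: DF = P = 1207/1250 ≈ 0.965600
step 5 [2.5y] swap r/2=3/400: DF=(1 − 3/400·(0.988600+0.982700+0.979700+0.965600))/(1+3/400) = 4817/5000 ≈ 0.963400

1 1/2 4943/5000
2 1 9827/10000
3 3/2 9797/10000
4 2 1207/1250
5 5/2 4817/5000
DF(1y) is solved at step 2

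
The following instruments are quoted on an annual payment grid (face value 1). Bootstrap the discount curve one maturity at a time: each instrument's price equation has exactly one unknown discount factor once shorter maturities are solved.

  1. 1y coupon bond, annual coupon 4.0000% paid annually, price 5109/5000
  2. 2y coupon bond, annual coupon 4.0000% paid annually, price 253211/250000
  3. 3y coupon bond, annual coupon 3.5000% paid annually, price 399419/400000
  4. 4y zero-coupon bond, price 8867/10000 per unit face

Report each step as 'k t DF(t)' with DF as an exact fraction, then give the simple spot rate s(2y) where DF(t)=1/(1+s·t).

1 1 393/400
2 2 9361/10000
3 3 8999/10000
4 4 8867/10000
s(2y) = (1/(9361/10000) − 1)/(2) = 639/18722 ≈ 3.4131%

step 1 [1y] bond c/1=1/25: DF=(5109/5000 − 1/25·(0))/(1+1/25) = 393/400 ≈ 0.982500
step 2 [2y] bond c/1=1/25: DF=(253211/250000 − 1/25·(0.982500))/(1+1/25) = 9361/10000 ≈ 0.936100
step 3 [3y] bond c/1=7/200: DF=(399419/400000 − 7/200·(0.982500+0.936100))/(1+7/200) = 8999/10000 ≈ 0.899900
step 4 [4y] zero: DF = P = 8867/10000 ≈ 0.886700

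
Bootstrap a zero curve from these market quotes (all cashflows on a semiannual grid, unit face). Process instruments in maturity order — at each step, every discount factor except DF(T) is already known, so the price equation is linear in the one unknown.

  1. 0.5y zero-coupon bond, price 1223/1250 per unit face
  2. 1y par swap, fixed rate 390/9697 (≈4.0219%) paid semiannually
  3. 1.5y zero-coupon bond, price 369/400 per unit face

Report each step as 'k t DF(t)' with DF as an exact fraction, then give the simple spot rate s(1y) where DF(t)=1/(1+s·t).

1 1/2 1223/1250
2 1 961/1000
3 3/2 369/400
s(1y) = (1/(961/1000) − 1)/(1) = 39/961 ≈ 4.0583%

step 1 [0.5y] zero: DF = P = 1223/1250 ≈ 0.978400
step 2 [1y] swap r/2=195/9697: DF=(1 − 195/9697·(0.978400))/(1+195/9697) = 961/1000 ≈ 0.961000
step 3 [1.5y] zero: DF = P = 369/400 ≈ 0.922500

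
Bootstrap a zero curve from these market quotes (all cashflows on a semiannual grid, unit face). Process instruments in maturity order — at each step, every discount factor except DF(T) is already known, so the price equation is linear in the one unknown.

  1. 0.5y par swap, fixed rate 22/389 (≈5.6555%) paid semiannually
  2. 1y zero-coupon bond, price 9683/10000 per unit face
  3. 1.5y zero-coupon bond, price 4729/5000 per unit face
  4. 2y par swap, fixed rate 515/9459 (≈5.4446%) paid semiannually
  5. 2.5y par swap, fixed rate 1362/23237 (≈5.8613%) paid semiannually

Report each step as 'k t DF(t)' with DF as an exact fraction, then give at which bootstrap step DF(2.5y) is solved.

step 1 [0.5y] swap r/2=11/389: DF=(1 − 11/389·(0))/(1+11/389) = 389/400 ≈ 0.972500
step 2 [1y] zero: DF = P = 9683/10000 ≈ 0.968300
step 3 [1.5y] zero: DF = P = 4729/5000 ≈ 0.945800
step 4 [2y] swap r/2=515/18918: DF=(1 − 515/18918·(0.972500+0.968300+0.945800))/(1+515/18918) = 897/1000 ≈ 0.897000
step 5 [2.5y] swap r/2=681/23237: DF=(1 − 681/23237·(0.972500+0.968300+0.945800+0.897000))/(1+681/23237) = 4319/5000 ≈ 0.863800

1 1/2 389/400
2 1 9683/10000
3 3/2 4729/5000
4 2 897/1000
5 5/2 4319/5000
DF(2.5y) is solved at step 5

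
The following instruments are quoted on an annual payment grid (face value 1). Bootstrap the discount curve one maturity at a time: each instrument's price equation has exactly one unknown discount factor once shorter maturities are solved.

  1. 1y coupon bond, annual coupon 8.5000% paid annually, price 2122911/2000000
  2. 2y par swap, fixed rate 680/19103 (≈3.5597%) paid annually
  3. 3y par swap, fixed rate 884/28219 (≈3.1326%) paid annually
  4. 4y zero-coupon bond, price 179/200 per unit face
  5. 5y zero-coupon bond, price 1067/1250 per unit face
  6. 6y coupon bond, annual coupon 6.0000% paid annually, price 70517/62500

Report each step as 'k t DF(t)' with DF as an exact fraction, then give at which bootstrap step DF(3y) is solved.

1 1 9783/10000
2 2 233/250
3 3 2279/2500
4 4 179/200
5 5 1067/1250
6 6 8057/10000
DF(3y) is solved at step 3

step 1 [1y] bond c/1=17/200: DF=(2122911/2000000 − 17/200·(0))/(1+17/200) = 9783/10000 ≈ 0.978300
step 2 [2y] swap r/1=680/19103: DF=(1 − 680/19103·(0.978300))/(1+680/19103) = 233/250 ≈ 0.932000
step 3 [3y] swap r/1=884/28219: DF=(1 − 884/28219·(0.978300+0.932000))/(1+884/28219) = 2279/2500 ≈ 0.911600
step 4 [4y] zero: DF = P = 179/200 ≈ 0.895000
step 5 [5y] zero: DF = P = 1067/1250 ≈ 0.853600
step 6 [6y] bond c/1=3/50: DF=(70517/62500 − 3/50·(0.978300+0.932000+0.911600+0.895000+0.853600))/(1+3/50) = 8057/10000 ≈ 0.805700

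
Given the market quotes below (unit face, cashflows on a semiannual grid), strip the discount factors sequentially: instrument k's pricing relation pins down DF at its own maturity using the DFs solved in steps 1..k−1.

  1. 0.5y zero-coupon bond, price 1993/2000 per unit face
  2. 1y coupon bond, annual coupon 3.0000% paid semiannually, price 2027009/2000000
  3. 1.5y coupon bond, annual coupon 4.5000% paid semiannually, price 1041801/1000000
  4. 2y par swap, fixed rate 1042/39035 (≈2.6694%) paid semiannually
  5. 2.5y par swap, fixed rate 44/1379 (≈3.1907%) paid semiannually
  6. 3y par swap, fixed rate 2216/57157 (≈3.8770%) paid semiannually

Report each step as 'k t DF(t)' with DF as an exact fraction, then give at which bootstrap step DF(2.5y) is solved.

step 1 [0.5y] zero: DF = P = 1993/2000 ≈ 0.996500
step 2 [1y] bond c/2=3/200: DF=(2027009/2000000 − 3/200·(0.996500))/(1+3/200) = 4919/5000 ≈ 0.983800
step 3 [1.5y] bond c/2=9/400: DF=(1041801/1000000 − 9/400·(0.996500+0.983800))/(1+9/400) = 9753/10000 ≈ 0.975300
step 4 [2y] swap r/2=521/39035: DF=(1 − 521/39035·(0.996500+0.983800+0.975300))/(1+521/39035) = 9479/10000 ≈ 0.947900
step 5 [2.5y] swap r/2=22/1379: DF=(1 − 22/1379·(0.996500+0.983800+0.975300+0.947900))/(1+22/1379) = 923/1000 ≈ 0.923000
step 6 [3y] swap r/2=1108/57157: DF=(1 − 1108/57157·(0.996500+0.983800+0.975300+0.947900+0.923000))/(1+1108/57157) = 2223/2500 ≈ 0.889200

1 1/2 1993/2000
2 1 4919/5000
3 3/2 9753/10000
4 2 9479/10000
5 5/2 923/1000
6 3 2223/2500
DF(2.5y) is solved at step 5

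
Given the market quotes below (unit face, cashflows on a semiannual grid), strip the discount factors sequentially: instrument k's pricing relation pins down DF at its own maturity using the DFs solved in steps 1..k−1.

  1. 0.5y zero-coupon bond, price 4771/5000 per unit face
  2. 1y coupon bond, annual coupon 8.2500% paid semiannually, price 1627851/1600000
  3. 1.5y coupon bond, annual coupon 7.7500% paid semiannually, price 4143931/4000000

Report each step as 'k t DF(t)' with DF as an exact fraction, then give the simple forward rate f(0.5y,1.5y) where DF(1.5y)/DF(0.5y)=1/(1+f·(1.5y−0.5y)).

step 1 [0.5y] zero: DF = P = 4771/5000 ≈ 0.954200
step 2 [1y] bond c/2=33/800: DF=(1627851/1600000 − 33/800·(0.954200))/(1+33/800) = 9393/10000 ≈ 0.939300
step 3 [1.5y] bond c/2=31/800: DF=(4143931/4000000 − 31/800·(0.954200+0.939300))/(1+31/800) = 9267/10000 ≈ 0.926700

1 1/2 4771/5000
2 1 9393/10000
3 3/2 9267/10000
f(0.5y,1.5y) = ((4771/5000)/(9267/10000) − 1)/(1) = 275/9267 ≈ 2.9675%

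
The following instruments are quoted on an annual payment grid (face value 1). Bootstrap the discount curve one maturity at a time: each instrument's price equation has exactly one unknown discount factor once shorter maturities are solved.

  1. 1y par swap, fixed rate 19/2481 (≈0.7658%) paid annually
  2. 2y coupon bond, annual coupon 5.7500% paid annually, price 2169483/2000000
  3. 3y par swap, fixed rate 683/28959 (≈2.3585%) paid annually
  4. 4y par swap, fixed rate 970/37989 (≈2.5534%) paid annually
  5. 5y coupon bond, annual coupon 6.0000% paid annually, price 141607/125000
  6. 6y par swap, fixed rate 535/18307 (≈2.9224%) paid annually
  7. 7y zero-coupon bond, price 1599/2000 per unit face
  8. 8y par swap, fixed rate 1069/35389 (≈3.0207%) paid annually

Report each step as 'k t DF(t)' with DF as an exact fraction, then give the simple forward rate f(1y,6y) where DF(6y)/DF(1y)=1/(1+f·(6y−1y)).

1 1 2481/2500
2 2 4859/5000
3 3 9317/10000
4 4 903/1000
5 5 8537/10000
6 6 1679/2000
7 7 1599/2000
8 8 3931/5000
f(1y,6y) = ((2481/2500)/(1679/2000) − 1)/(5) = 1529/41975 ≈ 3.6426%

step 1 [1y] swap r/1=19/2481: DF=(1 − 19/2481·(0))/(1+19/2481) = 2481/2500 ≈ 0.992400
step 2 [2y] bond c/1=23/400: DF=(2169483/2000000 − 23/400·(0.992400))/(1+23/400) = 4859/5000 ≈ 0.971800
step 3 [3y] swap r/1=683/28959: DF=(1 − 683/28959·(0.992400+0.971800))/(1+683/28959) = 9317/10000 ≈ 0.931700
step 4 [4y] swap r/1=970/37989: DF=(1 − 970/37989·(0.992400+0.971800+0.931700))/(1+970/37989) = 903/1000 ≈ 0.903000
step 5 [5y] bond c/1=3/50: DF=(141607/125000 − 3/50·(0.992400+0.971800+0.931700+0.903000))/(1+3/50) = 8537/10000 ≈ 0.853700
step 6 [6y] swap r/1=535/18307: DF=(1 − 535/18307·(0.992400+0.971800+0.931700+0.903000+0.853700))/(1+535/18307) = 1679/2000 ≈ 0.839500
step 7 [7y] zero: DF = P = 1599/2000 ≈ 0.799500
step 8 [8y] swap r/1=1069/35389: DF=(1 − 1069/35389·(0.992400+0.971800+0.931700+0.903000+0.853700+0.839500+0.799500))/(1+1069/35389) = 3931/5000 ≈ 0.786200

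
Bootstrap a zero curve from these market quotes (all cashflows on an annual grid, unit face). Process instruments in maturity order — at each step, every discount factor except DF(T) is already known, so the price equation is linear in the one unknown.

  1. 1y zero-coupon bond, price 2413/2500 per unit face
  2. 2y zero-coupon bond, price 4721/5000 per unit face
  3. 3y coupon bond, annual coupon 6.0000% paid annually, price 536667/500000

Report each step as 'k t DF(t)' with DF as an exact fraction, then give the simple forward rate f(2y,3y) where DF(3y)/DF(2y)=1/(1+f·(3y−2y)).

1 1 2413/2500
2 2 4721/5000
3 3 1809/2000
f(2y,3y) = ((4721/5000)/(1809/2000) − 1)/(1) = 397/9045 ≈ 4.3892%

step 1 [1y] zero: DF = P = 2413/2500 ≈ 0.965200
step 2 [2y] zero: DF = P = 4721/5000 ≈ 0.944200
step 3 [3y] bond c/1=3/50: DF=(536667/500000 − 3/50·(0.965200+0.944200))/(1+3/50) = 1809/2000 ≈ 0.904500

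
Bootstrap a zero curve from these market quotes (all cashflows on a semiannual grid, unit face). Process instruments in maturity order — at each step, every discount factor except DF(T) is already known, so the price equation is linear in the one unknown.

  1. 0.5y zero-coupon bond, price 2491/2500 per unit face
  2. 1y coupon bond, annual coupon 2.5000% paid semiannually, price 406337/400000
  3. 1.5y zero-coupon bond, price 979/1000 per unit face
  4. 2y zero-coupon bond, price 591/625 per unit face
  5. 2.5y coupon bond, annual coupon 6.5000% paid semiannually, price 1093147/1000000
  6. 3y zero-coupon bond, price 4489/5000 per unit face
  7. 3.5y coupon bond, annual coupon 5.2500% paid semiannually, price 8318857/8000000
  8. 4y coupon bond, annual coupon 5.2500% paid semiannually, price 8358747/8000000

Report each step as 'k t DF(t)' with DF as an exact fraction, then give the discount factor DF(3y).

1 1/2 2491/2500
2 1 991/1000
3 3/2 979/1000
4 2 591/625
5 5/2 2339/2500
6 3 4489/5000
7 7/2 8663/10000
8 4 849/1000
DF(3y) = 4489/5000 ≈ 0.897800

step 1 [0.5y] zero: DF = P = 2491/2500 ≈ 0.996400
step 2 [1y] bond c/2=1/80: DF=(406337/400000 − 1/80·(0.996400))/(1+1/80) = 991/1000 ≈ 0.991000
step 3 [1.5y] zero: DF = P = 979/1000 ≈ 0.979000
step 4 [2y] zero: DF = P = 591/625 ≈ 0.945600
step 5 [2.5y] bond c/2=13/400: DF=(1093147/1000000 − 13/400·(0.996400+0.991000+0.979000+0.945600))/(1+13/400) = 2339/2500 ≈ 0.935600
step 6 [3y] zero: DF = P = 4489/5000 ≈ 0.897800
step 7 [3.5y] bond c/2=21/800: DF=(8318857/8000000 − 21/800·(0.996400+0.991000+0.979000+0.945600+0.935600+0.897800))/(1+21/800) = 8663/10000 ≈ 0.866300
step 8 [4y] bond c/2=21/800: DF=(8358747/8000000 − 21/800·(0.996400+0.991000+0.979000+0.945600+0.935600+0.897800+0.866300))/(1+21/800) = 849/1000 ≈ 0.849000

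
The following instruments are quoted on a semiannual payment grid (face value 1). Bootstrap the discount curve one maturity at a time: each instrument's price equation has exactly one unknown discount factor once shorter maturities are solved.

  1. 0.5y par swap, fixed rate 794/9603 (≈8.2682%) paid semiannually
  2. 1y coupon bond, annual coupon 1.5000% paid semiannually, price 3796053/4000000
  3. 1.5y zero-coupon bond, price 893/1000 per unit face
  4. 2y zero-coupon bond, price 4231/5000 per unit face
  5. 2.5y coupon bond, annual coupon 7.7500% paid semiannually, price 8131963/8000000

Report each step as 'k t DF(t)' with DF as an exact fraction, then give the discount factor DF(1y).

1 1/2 9603/10000
2 1 2337/2500
3 3/2 893/1000
4 2 4231/5000
5 5/2 843/1000
DF(1y) = 2337/2500 ≈ 0.934800

step 1 [0.5y] swap r/2=397/9603: DF=(1 − 397/9603·(0))/(1+397/9603) = 9603/10000 ≈ 0.960300
step 2 [1y] bond c/2=3/400: DF=(3796053/4000000 − 3/400·(0.960300))/(1+3/400) = 2337/2500 ≈ 0.934800
step 3 [1.5y] zero: DF = P = 893/1000 ≈ 0.893000
step 4 [2y] zero: DF = P = 4231/5000 ≈ 0.846200
step 5 [2.5y] bond c/2=31/800: DF=(8131963/8000000 − 31/800·(0.960300+0.934800+0.893000+0.846200))/(1+31/800) = 843/1000 ≈ 0.843000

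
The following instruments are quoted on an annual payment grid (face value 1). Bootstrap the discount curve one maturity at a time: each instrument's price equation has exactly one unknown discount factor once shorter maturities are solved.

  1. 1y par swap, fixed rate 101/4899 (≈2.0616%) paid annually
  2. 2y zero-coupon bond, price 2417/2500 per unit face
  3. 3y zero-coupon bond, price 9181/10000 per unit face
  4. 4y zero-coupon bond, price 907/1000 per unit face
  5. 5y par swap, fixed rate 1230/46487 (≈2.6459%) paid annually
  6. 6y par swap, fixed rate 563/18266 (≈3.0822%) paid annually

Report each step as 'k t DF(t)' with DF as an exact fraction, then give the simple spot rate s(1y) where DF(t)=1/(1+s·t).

1 1 4899/5000
2 2 2417/2500
3 3 9181/10000
4 4 907/1000
5 5 877/1000
6 6 8311/10000
s(1y) = (1/(4899/5000) − 1)/(1) = 101/4899 ≈ 2.0616%

step 1 [1y] swap r/1=101/4899: DF=(1 − 101/4899·(0))/(1+101/4899) = 4899/5000 ≈ 0.979800
step 2 [2y] zero: DF = P = 2417/2500 ≈ 0.966800
step 3 [3y] zero: DF = P = 9181/10000 ≈ 0.918100
step 4 [4y] zero: DF = P = 907/1000 ≈ 0.907000
step 5 [5y] swap r/1=1230/46487: DF=(1 − 1230/46487·(0.979800+0.966800+0.918100+0.907000))/(1+1230/46487) = 877/1000 ≈ 0.877000
step 6 [6y] swap r/1=563/18266: DF=(1 − 563/18266·(0.979800+0.966800+0.918100+0.907000+0.877000))/(1+563/18266) = 8311/10000 ≈ 0.831100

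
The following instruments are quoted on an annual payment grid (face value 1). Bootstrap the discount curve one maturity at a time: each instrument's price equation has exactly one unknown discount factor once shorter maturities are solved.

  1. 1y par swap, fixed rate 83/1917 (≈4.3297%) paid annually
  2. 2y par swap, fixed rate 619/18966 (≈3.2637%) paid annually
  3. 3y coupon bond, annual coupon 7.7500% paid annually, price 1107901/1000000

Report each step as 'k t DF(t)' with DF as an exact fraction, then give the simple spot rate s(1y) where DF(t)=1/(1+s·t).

step 1 [1y] swap r/1=83/1917: DF=(1 − 83/1917·(0))/(1+83/1917) = 1917/2000 ≈ 0.958500
step 2 [2y] swap r/1=619/18966: DF=(1 − 619/18966·(0.958500))/(1+619/18966) = 9381/10000 ≈ 0.938100
step 3 [3y] bond c/1=31/400: DF=(1107901/1000000 − 31/400·(0.958500+0.938100))/(1+31/400) = 4459/5000 ≈ 0.891800

1 1 1917/2000
2 2 9381/10000
3 3 4459/5000
s(1y) = (1/(1917/2000) − 1)/(1) = 83/1917 ≈ 4.3297%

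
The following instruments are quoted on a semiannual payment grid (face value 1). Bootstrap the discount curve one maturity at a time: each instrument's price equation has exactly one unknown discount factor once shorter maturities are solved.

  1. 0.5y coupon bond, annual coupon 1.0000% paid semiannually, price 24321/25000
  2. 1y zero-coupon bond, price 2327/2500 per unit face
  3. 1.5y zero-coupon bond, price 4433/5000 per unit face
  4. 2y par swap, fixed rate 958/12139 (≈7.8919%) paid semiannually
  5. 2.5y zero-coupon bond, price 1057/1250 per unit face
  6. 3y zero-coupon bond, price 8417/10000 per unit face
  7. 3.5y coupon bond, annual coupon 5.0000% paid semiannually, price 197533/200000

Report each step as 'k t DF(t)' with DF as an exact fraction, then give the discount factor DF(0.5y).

step 1 [0.5y] bond c/2=1/200: DF=(24321/25000 − 1/200·(0))/(1+1/200) = 121/125 ≈ 0.968000
step 2 [1y] zero: DF = P = 2327/2500 ≈ 0.930800
step 3 [1.5y] zero: DF = P = 4433/5000 ≈ 0.886600
step 4 [2y] swap r/2=479/12139: DF=(1 − 479/12139·(0.968000+0.930800+0.886600))/(1+479/12139) = 8563/10000 ≈ 0.856300
step 5 [2.5y] zero: DF = P = 1057/1250 ≈ 0.845600
step 6 [3y] zero: DF = P = 8417/10000 ≈ 0.841700
step 7 [3.5y] bond c/2=1/40: DF=(197533/200000 − 1/40·(0.968000+0.930800+0.886600+0.856300+0.845600+0.841700))/(1+1/40) = 521/625 ≈ 0.833600

1 1/2 121/125
2 1 2327/2500
3 3/2 4433/5000
4 2 8563/10000
5 5/2 1057/1250
6 3 8417/10000
7 7/2 521/625
DF(0.5y) = 121/125 ≈ 0.968000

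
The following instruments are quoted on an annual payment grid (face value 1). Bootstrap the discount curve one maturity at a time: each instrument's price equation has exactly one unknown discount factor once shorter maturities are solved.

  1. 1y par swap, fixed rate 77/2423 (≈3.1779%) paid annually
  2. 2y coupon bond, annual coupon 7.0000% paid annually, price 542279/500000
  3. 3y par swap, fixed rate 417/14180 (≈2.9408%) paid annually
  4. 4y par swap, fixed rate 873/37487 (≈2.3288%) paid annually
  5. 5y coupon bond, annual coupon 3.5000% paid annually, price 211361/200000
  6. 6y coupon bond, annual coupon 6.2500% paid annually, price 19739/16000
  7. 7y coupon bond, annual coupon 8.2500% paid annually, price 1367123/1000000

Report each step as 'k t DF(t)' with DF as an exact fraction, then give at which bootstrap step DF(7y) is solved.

1 1 2423/2500
2 2 4751/5000
3 3 4583/5000
4 4 9127/10000
5 5 8943/10000
6 6 111/125
7 7 4207/5000
DF(7y) is solved at step 7

step 1 [1y] swap r/1=77/2423: DF=(1 − 77/2423·(0))/(1+77/2423) = 2423/2500 ≈ 0.969200
step 2 [2y] bond c/1=7/100: DF=(542279/500000 − 7/100·(0.969200))/(1+7/100) = 4751/5000 ≈ 0.950200
step 3 [3y] swap r/1=417/14180: DF=(1 − 417/14180·(0.969200+0.950200))/(1+417/14180) = 4583/5000 ≈ 0.916600
step 4 [4y] swap r/1=873/37487: DF=(1 − 873/37487·(0.969200+0.950200+0.916600))/(1+873/37487) = 9127/10000 ≈ 0.912700
step 5 [5y] bond c/1=7/200: DF=(211361/200000 − 7/200·(0.969200+0.950200+0.916600+0.912700))/(1+7/200) = 8943/10000 ≈ 0.894300
step 6 [6y] bond c/1=1/16: DF=(19739/16000 − 1/16·(0.969200+0.950200+0.916600+0.912700+0.894300))/(1+1/16) = 111/125 ≈ 0.888000
step 7 [7y] bond c/1=33/400: DF=(1367123/1000000 − 33/400·(0.969200+0.950200+0.916600+0.912700+0.894300+0.888000))/(1+33/400) = 4207/5000 ≈ 0.841400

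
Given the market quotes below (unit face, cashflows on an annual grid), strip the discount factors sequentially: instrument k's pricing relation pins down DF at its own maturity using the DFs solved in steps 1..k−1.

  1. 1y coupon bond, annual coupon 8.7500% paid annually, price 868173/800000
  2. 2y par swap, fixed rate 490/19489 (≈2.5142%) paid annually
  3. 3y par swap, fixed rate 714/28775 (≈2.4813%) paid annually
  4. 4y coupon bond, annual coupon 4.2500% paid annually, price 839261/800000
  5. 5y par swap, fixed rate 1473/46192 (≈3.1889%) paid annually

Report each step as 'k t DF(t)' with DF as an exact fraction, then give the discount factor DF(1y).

step 1 [1y] bond c/1=7/80: DF=(868173/800000 − 7/80·(0))/(1+7/80) = 9979/10000 ≈ 0.997900
step 2 [2y] swap r/1=490/19489: DF=(1 − 490/19489·(0.997900))/(1+490/19489) = 951/1000 ≈ 0.951000
step 3 [3y] swap r/1=714/28775: DF=(1 − 714/28775·(0.997900+0.951000))/(1+714/28775) = 4643/5000 ≈ 0.928600
step 4 [4y] bond c/1=17/400: DF=(839261/800000 − 17/400·(0.997900+0.951000+0.928600))/(1+17/400) = 889/1000 ≈ 0.889000
step 5 [5y] swap r/1=1473/46192: DF=(1 − 1473/46192·(0.997900+0.951000+0.928600+0.889000))/(1+1473/46192) = 8527/10000 ≈ 0.852700

1 1 9979/10000
2 2 951/1000
3 3 4643/5000
4 4 889/1000
5 5 8527/10000
DF(1y) = 9979/10000 ≈ 0.997900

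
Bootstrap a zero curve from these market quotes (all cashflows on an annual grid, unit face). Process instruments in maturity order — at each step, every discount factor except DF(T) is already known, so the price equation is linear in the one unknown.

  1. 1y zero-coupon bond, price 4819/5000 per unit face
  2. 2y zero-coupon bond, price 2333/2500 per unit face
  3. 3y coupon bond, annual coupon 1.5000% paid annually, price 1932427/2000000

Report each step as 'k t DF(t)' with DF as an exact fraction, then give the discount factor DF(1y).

1 1 4819/5000
2 2 2333/2500
3 3 9239/10000
DF(1y) = 4819/5000 ≈ 0.963800

step 1 [1y] zero: DF = P = 4819/5000 ≈ 0.963800
step 2 [2y] zero: DF = P = 2333/2500 ≈ 0.933200
step 3 [3y] bond c/1=3/200: DF=(1932427/2000000 − 3/200·(0.963800+0.933200))/(1+3/200) = 9239/10000 ≈ 0.923900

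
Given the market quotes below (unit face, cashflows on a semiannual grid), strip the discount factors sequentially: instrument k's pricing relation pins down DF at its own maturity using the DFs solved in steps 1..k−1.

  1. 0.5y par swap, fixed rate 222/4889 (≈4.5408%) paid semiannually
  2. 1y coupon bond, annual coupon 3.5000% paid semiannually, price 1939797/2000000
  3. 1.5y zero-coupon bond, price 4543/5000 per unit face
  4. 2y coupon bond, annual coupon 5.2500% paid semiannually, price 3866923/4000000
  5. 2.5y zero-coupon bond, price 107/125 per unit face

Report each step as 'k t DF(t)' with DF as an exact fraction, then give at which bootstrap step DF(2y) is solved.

step 1 [0.5y] swap r/2=111/4889: DF=(1 − 111/4889·(0))/(1+111/4889) = 4889/5000 ≈ 0.977800
step 2 [1y] bond c/2=7/400: DF=(1939797/2000000 − 7/400·(0.977800))/(1+7/400) = 2341/2500 ≈ 0.936400
step 3 [1.5y] zero: DF = P = 4543/5000 ≈ 0.908600
step 4 [2y] bond c/2=21/800: DF=(3866923/4000000 − 21/800·(0.977800+0.936400+0.908600))/(1+21/800) = 4349/5000 ≈ 0.869800
step 5 [2.5y] zero: DF = P = 107/125 ≈ 0.856000

1 1/2 4889/5000
2 1 2341/2500
3 3/2 4543/5000
4 2 4349/5000
5 5/2 107/125
DF(2y) is solved at step 4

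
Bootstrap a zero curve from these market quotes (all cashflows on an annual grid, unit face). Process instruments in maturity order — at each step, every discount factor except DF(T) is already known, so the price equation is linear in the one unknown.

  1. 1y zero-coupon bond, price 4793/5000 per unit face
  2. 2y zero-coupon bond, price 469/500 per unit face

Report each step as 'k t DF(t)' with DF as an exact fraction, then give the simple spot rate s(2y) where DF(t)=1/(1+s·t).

1 1 4793/5000
2 2 469/500
s(2y) = (1/(469/500) − 1)/(2) = 31/938 ≈ 3.3049%

step 1 [1y] zero: DF = P = 4793/5000 ≈ 0.958600
step 2 [2y] zero: DF = P = 469/500 ≈ 0.938000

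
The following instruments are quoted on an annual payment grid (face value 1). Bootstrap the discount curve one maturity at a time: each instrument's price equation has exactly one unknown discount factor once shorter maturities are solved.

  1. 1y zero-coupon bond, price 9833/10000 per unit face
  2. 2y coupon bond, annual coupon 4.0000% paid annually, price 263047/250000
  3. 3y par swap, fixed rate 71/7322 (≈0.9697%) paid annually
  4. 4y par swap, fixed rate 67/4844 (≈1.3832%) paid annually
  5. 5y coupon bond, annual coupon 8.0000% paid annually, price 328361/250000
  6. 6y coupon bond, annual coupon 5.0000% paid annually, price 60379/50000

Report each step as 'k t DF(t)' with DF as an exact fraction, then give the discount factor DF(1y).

1 1 9833/10000
2 2 9739/10000
3 3 2429/2500
4 4 1183/1250
5 5 9291/10000
6 6 9213/10000
DF(1y) = 9833/10000 ≈ 0.983300

step 1 [1y] zero: DF = P = 9833/10000 ≈ 0.983300
step 2 [2y] bond c/1=1/25: DF=(263047/250000 − 1/25·(0.983300))/(1+1/25) = 9739/10000 ≈ 0.973900
step 3 [3y] swap r/1=71/7322: DF=(1 − 71/7322·(0.983300+0.973900))/(1+71/7322) = 2429/2500 ≈ 0.971600
step 4 [4y] swap r/1=67/4844: DF=(1 − 67/4844·(0.983300+0.973900+0.971600))/(1+67/4844) = 1183/1250 ≈ 0.946400
step 5 [5y] bond c/1=2/25: DF=(328361/250000 − 2/25·(0.983300+0.973900+0.971600+0.946400))/(1+2/25) = 9291/10000 ≈ 0.929100
step 6 [6y] bond c/1=1/20: DF=(60379/50000 − 1/20·(0.983300+0.973900+0.971600+0.946400+0.929100))/(1+1/20) = 9213/10000 ≈ 0.921300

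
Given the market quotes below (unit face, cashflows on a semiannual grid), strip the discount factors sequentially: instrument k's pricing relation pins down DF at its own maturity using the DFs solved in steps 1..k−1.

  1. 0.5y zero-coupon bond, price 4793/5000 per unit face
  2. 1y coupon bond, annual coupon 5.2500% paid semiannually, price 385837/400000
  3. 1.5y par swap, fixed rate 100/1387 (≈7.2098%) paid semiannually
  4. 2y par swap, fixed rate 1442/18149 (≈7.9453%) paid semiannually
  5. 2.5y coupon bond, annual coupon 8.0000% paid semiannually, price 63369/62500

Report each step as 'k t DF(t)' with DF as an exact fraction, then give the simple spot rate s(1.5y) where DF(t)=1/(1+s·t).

step 1 [0.5y] zero: DF = P = 4793/5000 ≈ 0.958600
step 2 [1y] bond c/2=21/800: DF=(385837/400000 − 21/800·(0.958600))/(1+21/800) = 4577/5000 ≈ 0.915400
step 3 [1.5y] swap r/2=50/1387: DF=(1 − 50/1387·(0.958600+0.915400))/(1+50/1387) = 9/10 ≈ 0.900000
step 4 [2y] swap r/2=721/18149: DF=(1 − 721/18149·(0.958600+0.915400+0.900000))/(1+721/18149) = 4279/5000 ≈ 0.855800
step 5 [2.5y] bond c/2=1/25: DF=(63369/62500 − 1/25·(0.958600+0.915400+0.900000+0.855800))/(1+1/25) = 8353/10000 ≈ 0.835300

1 1/2 4793/5000
2 1 4577/5000
3 3/2 9/10
4 2 4279/5000
5 5/2 8353/10000
s(1.5y) = (1/(9/10) − 1)/(3/2) = 2/27 ≈ 7.4074%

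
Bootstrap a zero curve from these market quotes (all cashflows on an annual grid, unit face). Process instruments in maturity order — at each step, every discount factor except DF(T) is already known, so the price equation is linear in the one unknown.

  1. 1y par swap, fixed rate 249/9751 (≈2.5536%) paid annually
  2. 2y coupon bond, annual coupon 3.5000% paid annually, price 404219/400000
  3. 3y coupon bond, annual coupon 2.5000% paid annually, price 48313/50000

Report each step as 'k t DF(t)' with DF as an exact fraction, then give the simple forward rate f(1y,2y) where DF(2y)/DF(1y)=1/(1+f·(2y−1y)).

step 1 [1y] swap r/1=249/9751: DF=(1 − 249/9751·(0))/(1+249/9751) = 9751/10000 ≈ 0.975100
step 2 [2y] bond c/1=7/200: DF=(404219/400000 − 7/200·(0.975100))/(1+7/200) = 4717/5000 ≈ 0.943400
step 3 [3y] bond c/1=1/40: DF=(48313/50000 − 1/40·(0.975100+0.943400))/(1+1/40) = 8959/10000 ≈ 0.895900

1 1 9751/10000
2 2 4717/5000
3 3 8959/10000
f(1y,2y) = ((9751/10000)/(4717/5000) − 1)/(1) = 317/9434 ≈ 3.3602%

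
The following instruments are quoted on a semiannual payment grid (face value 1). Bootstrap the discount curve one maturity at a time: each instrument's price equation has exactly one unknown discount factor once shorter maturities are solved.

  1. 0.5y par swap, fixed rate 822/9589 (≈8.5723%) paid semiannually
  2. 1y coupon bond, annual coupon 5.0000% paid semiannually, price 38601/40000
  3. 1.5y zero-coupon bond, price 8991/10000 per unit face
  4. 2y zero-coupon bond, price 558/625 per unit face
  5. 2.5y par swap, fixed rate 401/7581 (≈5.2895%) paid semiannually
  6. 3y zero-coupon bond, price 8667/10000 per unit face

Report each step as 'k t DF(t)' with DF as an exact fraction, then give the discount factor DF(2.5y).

step 1 [0.5y] swap r/2=411/9589: DF=(1 − 411/9589·(0))/(1+411/9589) = 9589/10000 ≈ 0.958900
step 2 [1y] bond c/2=1/40: DF=(38601/40000 − 1/40·(0.958900))/(1+1/40) = 9181/10000 ≈ 0.918100
step 3 [1.5y] zero: DF = P = 8991/10000 ≈ 0.899100
step 4 [2y] zero: DF = P = 558/625 ≈ 0.892800
step 5 [2.5y] swap r/2=401/15162: DF=(1 − 401/15162·(0.958900+0.918100+0.899100+0.892800))/(1+401/15162) = 8797/10000 ≈ 0.879700
step 6 [3y] zero: DF = P = 8667/10000 ≈ 0.866700

1 1/2 9589/10000
2 1 9181/10000
3 3/2 8991/10000
4 2 558/625
5 5/2 8797/10000
6 3 8667/10000
DF(2.5y) = 8797/10000 ≈ 0.879700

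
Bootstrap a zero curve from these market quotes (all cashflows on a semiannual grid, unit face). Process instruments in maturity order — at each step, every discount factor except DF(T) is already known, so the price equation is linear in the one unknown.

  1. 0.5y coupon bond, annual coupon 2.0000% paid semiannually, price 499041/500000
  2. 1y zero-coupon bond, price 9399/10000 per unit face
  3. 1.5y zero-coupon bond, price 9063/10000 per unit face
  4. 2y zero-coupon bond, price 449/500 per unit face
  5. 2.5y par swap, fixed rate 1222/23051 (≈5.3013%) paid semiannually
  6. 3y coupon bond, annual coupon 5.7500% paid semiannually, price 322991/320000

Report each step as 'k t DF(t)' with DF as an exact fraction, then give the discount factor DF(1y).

1 1/2 4941/5000
2 1 9399/10000
3 3/2 9063/10000
4 2 449/500
5 5/2 4389/5000
6 3 8523/10000
DF(1y) = 9399/10000 ≈ 0.939900

step 1 [0.5y] bond c/2=1/100: DF=(499041/500000 − 1/100·(0))/(1+1/100) = 4941/5000 ≈ 0.988200
step 2 [1y] zero: DF = P = 9399/10000 ≈ 0.939900
step 3 [1.5y] zero: DF = P = 9063/10000 ≈ 0.906300
step 4 [2y] zero: DF = P = 449/500 ≈ 0.898000
step 5 [2.5y] swap r/2=611/23051: DF=(1 − 611/23051·(0.988200+0.939900+0.906300+0.898000))/(1+611/23051) = 4389/5000 ≈ 0.877800
step 6 [3y] bond c/2=23/800: DF=(322991/320000 − 23/800·(0.988200+0.939900+0.906300+0.898000+0.877800))/(1+23/800) = 8523/10000 ≈ 0.852300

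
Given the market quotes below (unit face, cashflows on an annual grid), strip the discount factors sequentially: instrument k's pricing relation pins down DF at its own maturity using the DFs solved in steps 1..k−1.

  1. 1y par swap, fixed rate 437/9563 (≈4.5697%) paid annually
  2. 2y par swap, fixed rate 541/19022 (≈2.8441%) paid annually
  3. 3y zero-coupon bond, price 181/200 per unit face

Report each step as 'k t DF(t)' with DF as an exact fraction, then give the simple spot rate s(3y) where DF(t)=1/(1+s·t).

step 1 [1y] swap r/1=437/9563: DF=(1 − 437/9563·(0))/(1+437/9563) = 9563/10000 ≈ 0.956300
step 2 [2y] swap r/1=541/19022: DF=(1 − 541/19022·(0.956300))/(1+541/19022) = 9459/10000 ≈ 0.945900
step 3 [3y] zero: DF = P = 181/200 ≈ 0.905000

1 1 9563/10000
2 2 9459/10000
3 3 181/200
s(3y) = (1/(181/200) − 1)/(3) = 19/543 ≈ 3.4991%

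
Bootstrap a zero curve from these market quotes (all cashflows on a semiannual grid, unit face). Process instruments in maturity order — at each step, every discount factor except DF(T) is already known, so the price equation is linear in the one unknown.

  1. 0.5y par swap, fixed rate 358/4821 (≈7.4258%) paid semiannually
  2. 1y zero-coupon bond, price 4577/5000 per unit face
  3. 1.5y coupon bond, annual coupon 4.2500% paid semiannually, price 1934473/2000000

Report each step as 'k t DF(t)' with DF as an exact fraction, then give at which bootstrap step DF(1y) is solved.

step 1 [0.5y] swap r/2=179/4821: DF=(1 − 179/4821·(0))/(1+179/4821) = 4821/5000 ≈ 0.964200
step 2 [1y] zero: DF = P = 4577/5000 ≈ 0.915400
step 3 [1.5y] bond c/2=17/800: DF=(1934473/2000000 − 17/800·(0.964200+0.915400))/(1+17/800) = 227/250 ≈ 0.908000

1 1/2 4821/5000
2 1 4577/5000
3 3/2 227/250
DF(1y) is solved at step 2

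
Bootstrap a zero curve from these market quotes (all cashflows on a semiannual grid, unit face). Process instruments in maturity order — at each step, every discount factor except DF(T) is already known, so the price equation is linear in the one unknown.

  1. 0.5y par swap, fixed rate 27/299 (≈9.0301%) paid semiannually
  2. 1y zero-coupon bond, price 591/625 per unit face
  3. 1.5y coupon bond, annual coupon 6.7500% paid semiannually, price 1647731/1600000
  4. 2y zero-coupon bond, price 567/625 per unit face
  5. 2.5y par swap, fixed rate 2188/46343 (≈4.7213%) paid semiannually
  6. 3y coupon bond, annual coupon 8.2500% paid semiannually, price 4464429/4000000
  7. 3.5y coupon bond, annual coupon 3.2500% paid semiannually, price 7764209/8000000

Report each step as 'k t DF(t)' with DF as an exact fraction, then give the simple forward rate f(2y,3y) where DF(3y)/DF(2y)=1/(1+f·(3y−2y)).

1 1/2 598/625
2 1 591/625
3 3/2 9341/10000
4 2 567/625
5 5/2 4453/5000
6 3 8883/10000
7 7/2 8667/10000
f(2y,3y) = ((567/625)/(8883/10000) − 1)/(1) = 1/47 ≈ 2.1277%

step 1 [0.5y] swap r/2=27/598: DF=(1 − 27/598·(0))/(1+27/598) = 598/625 ≈ 0.956800
step 2 [1y] zero: DF = P = 591/625 ≈ 0.945600
step 3 [1.5y] bond c/2=27/800: DF=(1647731/1600000 − 27/800·(0.956800+0.945600))/(1+27/800) = 9341/10000 ≈ 0.934100
step 4 [2y] zero: DF = P = 567/625 ≈ 0.907200
step 5 [2.5y] swap r/2=1094/46343: DF=(1 − 1094/46343·(0.956800+0.945600+0.934100+0.907200))/(1+1094/46343) = 4453/5000 ≈ 0.890600
step 6 [3y] bond c/2=33/800: DF=(4464429/4000000 − 33/800·(0.956800+0.945600+0.934100+0.907200+0.890600))/(1+33/800) = 8883/10000 ≈ 0.888300
step 7 [3.5y] bond c/2=13/800: DF=(7764209/8000000 − 13/800·(0.956800+0.945600+0.934100+0.907200+0.890600+0.888300))/(1+13/800) = 8667/10000 ≈ 0.866700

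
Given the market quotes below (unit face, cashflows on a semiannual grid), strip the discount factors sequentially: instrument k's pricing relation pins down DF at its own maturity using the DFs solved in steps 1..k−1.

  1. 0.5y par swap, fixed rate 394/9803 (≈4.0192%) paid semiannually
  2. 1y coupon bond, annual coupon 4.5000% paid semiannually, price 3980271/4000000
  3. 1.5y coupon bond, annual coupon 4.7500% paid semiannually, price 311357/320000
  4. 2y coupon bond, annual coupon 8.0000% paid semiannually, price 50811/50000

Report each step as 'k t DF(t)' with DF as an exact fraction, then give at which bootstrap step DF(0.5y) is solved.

step 1 [0.5y] swap r/2=197/9803: DF=(1 − 197/9803·(0))/(1+197/9803) = 9803/10000 ≈ 0.980300
step 2 [1y] bond c/2=9/400: DF=(3980271/4000000 − 9/400·(0.980300))/(1+9/400) = 2379/2500 ≈ 0.951600
step 3 [1.5y] bond c/2=19/800: DF=(311357/320000 − 19/800·(0.980300+0.951600))/(1+19/800) = 566/625 ≈ 0.905600
step 4 [2y] bond c/2=1/25: DF=(50811/50000 − 1/25·(0.980300+0.951600+0.905600))/(1+1/25) = 217/250 ≈ 0.868000

1 1/2 9803/10000
2 1 2379/2500
3 3/2 566/625
4 2 217/250
DF(0.5y) is solved at step 1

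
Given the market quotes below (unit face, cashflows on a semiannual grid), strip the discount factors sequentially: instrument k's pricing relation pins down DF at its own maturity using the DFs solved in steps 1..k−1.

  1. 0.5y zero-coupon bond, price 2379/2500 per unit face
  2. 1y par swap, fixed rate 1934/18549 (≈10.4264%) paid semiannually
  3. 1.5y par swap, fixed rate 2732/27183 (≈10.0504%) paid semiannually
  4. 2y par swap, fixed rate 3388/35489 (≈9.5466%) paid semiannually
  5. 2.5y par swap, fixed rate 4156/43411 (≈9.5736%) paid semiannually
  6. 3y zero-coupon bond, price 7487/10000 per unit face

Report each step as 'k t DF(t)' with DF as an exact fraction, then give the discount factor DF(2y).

step 1 [0.5y] zero: DF = P = 2379/2500 ≈ 0.951600
step 2 [1y] swap r/2=967/18549: DF=(1 − 967/18549·(0.951600))/(1+967/18549) = 9033/10000 ≈ 0.903300
step 3 [1.5y] swap r/2=1366/27183: DF=(1 − 1366/27183·(0.951600+0.903300))/(1+1366/27183) = 4317/5000 ≈ 0.863400
step 4 [2y] swap r/2=1694/35489: DF=(1 − 1694/35489·(0.951600+0.903300+0.863400))/(1+1694/35489) = 4153/5000 ≈ 0.830600
step 5 [2.5y] swap r/2=2078/43411: DF=(1 − 2078/43411·(0.951600+0.903300+0.863400+0.830600))/(1+2078/43411) = 3961/5000 ≈ 0.792200
step 6 [3y] zero: DF = P = 7487/10000 ≈ 0.748700

1 1/2 2379/2500
2 1 9033/10000
3 3/2 4317/5000
4 2 4153/5000
5 5/2 3961/5000
6 3 7487/10000
DF(2y) = 4153/5000 ≈ 0.830600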